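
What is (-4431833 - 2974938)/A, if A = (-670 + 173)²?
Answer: -7406771/247009 ≈ -29.986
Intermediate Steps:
A = 247009 (A = (-497)² = 247009)
(-4431833 - 2974938)/A = (-4431833 - 2974938)/247009 = -7406771*1/247009 = -7406771/247009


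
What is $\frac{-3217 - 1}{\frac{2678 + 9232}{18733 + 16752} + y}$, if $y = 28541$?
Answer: $- \frac{22838146}{202557859} \approx -0.11275$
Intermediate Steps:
$\frac{-3217 - 1}{\frac{2678 + 9232}{18733 + 16752} + y} = \frac{-3217 - 1}{\frac{2678 + 9232}{18733 + 16752} + 28541} = - \frac{3218}{\frac{11910}{35485} + 28541} = - \frac{3218}{11910 \cdot \frac{1}{35485} + 28541} = - \frac{3218}{\frac{2382}{7097} + 28541} = - \frac{3218}{\frac{202557859}{7097}} = \left(-3218\right) \frac{7097}{202557859} = - \frac{22838146}{202557859}$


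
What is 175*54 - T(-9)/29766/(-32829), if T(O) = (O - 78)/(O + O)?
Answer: 55406560393829/5863128084 ≈ 9450.0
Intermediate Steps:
T(O) = (-78 + O)/(2*O) (T(O) = (-78 + O)/((2*O)) = (-78 + O)*(1/(2*O)) = (-78 + O)/(2*O))
175*54 - T(-9)/29766/(-32829) = 175*54 - ((½)*(-78 - 9)/(-9))/29766/(-32829) = 9450 - ((½)*(-⅑)*(-87))*(1/29766)*(-1)/32829 = 9450 - (29/6)*(1/29766)*(-1)/32829 = 9450 - 29*(-1)/(178596*32829) = 9450 - 1*(-29/5863128084) = 9450 + 29/5863128084 = 55406560393829/5863128084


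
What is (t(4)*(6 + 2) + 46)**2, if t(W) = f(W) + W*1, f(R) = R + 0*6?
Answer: 12100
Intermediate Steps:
f(R) = R (f(R) = R + 0 = R)
t(W) = 2*W (t(W) = W + W*1 = W + W = 2*W)
(t(4)*(6 + 2) + 46)**2 = ((2*4)*(6 + 2) + 46)**2 = (8*8 + 46)**2 = (64 + 46)**2 = 110**2 = 12100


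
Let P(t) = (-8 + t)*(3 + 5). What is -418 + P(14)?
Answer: -370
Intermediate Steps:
P(t) = -64 + 8*t (P(t) = (-8 + t)*8 = -64 + 8*t)
-418 + P(14) = -418 + (-64 + 8*14) = -418 + (-64 + 112) = -418 + 48 = -370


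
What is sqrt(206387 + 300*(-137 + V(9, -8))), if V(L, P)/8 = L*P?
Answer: I*sqrt(7513) ≈ 86.678*I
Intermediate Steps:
V(L, P) = 8*L*P (V(L, P) = 8*(L*P) = 8*L*P)
sqrt(206387 + 300*(-137 + V(9, -8))) = sqrt(206387 + 300*(-137 + 8*9*(-8))) = sqrt(206387 + 300*(-137 - 576)) = sqrt(206387 + 300*(-713)) = sqrt(206387 - 213900) = sqrt(-7513) = I*sqrt(7513)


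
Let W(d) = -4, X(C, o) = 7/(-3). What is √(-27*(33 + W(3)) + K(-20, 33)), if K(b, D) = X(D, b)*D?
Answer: 2*I*√215 ≈ 29.326*I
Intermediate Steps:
X(C, o) = -7/3 (X(C, o) = 7*(-⅓) = -7/3)
K(b, D) = -7*D/3
√(-27*(33 + W(3)) + K(-20, 33)) = √(-27*(33 - 4) - 7/3*33) = √(-27*29 - 77) = √(-783 - 77) = √(-860) = 2*I*√215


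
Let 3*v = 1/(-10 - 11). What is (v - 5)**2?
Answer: 99856/3969 ≈ 25.159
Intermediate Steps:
v = -1/63 (v = 1/(3*(-10 - 11)) = (1/3)/(-21) = (1/3)*(-1/21) = -1/63 ≈ -0.015873)
(v - 5)**2 = (-1/63 - 5)**2 = (-316/63)**2 = 99856/3969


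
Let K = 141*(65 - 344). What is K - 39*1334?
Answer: -91365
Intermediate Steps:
K = -39339 (K = 141*(-279) = -39339)
K - 39*1334 = -39339 - 39*1334 = -39339 - 1*52026 = -39339 - 52026 = -91365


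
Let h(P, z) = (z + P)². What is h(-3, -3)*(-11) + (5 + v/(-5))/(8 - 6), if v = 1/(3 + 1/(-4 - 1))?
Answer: -11019/28 ≈ -393.54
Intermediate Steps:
h(P, z) = (P + z)²
v = 5/14 (v = 1/(3 + 1/(-5)) = 1/(3 - ⅕) = 1/(14/5) = 5/14 ≈ 0.35714)
h(-3, -3)*(-11) + (5 + v/(-5))/(8 - 6) = (-3 - 3)²*(-11) + (5 + (5/14)/(-5))/(8 - 6) = (-6)²*(-11) + (5 + (5/14)*(-⅕))/2 = 36*(-11) + (5 - 1/14)*(½) = -396 + (69/14)*(½) = -396 + 69/28 = -11019/28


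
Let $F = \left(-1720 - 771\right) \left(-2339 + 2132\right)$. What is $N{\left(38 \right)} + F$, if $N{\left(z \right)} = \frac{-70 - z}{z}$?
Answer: $\frac{9797049}{19} \approx 5.1563 \cdot 10^{5}$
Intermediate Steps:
$F = 515637$ ($F = \left(-2491\right) \left(-207\right) = 515637$)
$N{\left(z \right)} = \frac{-70 - z}{z}$
$N{\left(38 \right)} + F = \frac{-70 - 38}{38} + 515637 = \frac{1}{38} \left(-108\right) + 515637 = - \frac{54}{19} + 515637 = \frac{9797049}{19}$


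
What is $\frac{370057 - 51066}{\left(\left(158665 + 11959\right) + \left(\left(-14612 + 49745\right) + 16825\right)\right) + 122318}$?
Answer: $\frac{318991}{344900} \approx 0.92488$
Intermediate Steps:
$\frac{370057 - 51066}{\left(\left(158665 + 11959\right) + \left(\left(-14612 + 49745\right) + 16825\right)\right) + 122318} = \frac{318991}{\left(170624 + \left(35133 + 16825\right)\right) + 122318} = \frac{318991}{\left(170624 + 51958\right) + 122318} = \frac{318991}{222582 + 122318} = \frac{318991}{344900}$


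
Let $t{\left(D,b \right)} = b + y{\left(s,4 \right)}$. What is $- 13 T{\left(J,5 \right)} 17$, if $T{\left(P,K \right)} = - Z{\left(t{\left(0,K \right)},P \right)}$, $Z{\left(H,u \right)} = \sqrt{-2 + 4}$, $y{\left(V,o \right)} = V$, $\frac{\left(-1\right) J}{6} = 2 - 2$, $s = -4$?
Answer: $221 \sqrt{2} \approx 312.54$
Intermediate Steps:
$J = 0$ ($J = - 6 \left(2 - 2\right) = \left(-6\right) 0 = 0$)
$t{\left(D,b \right)} = -4 + b$ ($t{\left(D,b \right)} = b - 4 = -4 + b$)
$Z{\left(H,u \right)} = \sqrt{2}$
$T{\left(P,K \right)} = - \sqrt{2}$
$- 13 T{\left(J,5 \right)} 17 = - 13 \left(- \sqrt{2}\right) 17 = 13 \sqrt{2} \cdot 17 = 221 \sqrt{2}$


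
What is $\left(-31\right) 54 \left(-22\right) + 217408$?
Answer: $254236$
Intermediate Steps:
$\left(-31\right) 54 \left(-22\right) + 217408 = \left(-1674\right) \left(-22\right) + 217408 = 36828 + 217408 = 254236$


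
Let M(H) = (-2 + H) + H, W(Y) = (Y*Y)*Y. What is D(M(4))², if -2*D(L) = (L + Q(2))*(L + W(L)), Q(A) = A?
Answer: 788544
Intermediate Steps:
W(Y) = Y³ (W(Y) = Y²*Y = Y³)
M(H) = -2 + 2*H
D(L) = -(2 + L)*(L + L³)/2 (D(L) = -(L + 2)*(L + L³)/2 = -(2 + L)*(L + L³)/2)
D(M(4))² = ((-2 + 2*4)*(-2 - (-2 + 2*4) - (-2 + 2*4)³ - 2*(-2 + 2*4)²)/2)² = ((-2 + 8)*(-2 - (-2 + 8) - (-2 + 8)³ - 2*(-2 + 8)²)/2)² = ((½)*6*(-2 - 1*6 - 1*6³ - 2*6²))² = ((½)*6*(-2 - 6 - 1*216 - 2*36))² = ((½)*6*(-2 - 6 - 216 - 72))² = ((½)*6*(-296))² = (-888)² = 788544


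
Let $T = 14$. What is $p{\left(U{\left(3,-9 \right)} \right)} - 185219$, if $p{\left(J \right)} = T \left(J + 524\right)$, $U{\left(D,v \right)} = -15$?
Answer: $-178093$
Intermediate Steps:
$p{\left(J \right)} = 7336 + 14 J$ ($p{\left(J \right)} = 14 \left(J + 524\right) = 14 \left(524 + J\right) = 7336 + 14 J$)
$p{\left(U{\left(3,-9 \right)} \right)} - 185219 = \left(7336 + 14 \left(-15\right)\right) - 185219 = \left(7336 - 210\right) - 185219 = 7126 - 185219 = -178093$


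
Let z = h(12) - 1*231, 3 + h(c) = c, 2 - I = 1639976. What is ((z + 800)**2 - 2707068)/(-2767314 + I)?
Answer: 296623/550911 ≈ 0.53842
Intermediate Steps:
I = -1639974 (I = 2 - 1*1639976 = 2 - 1639976 = -1639974)
h(c) = -3 + c
z = -222 (z = (-3 + 12) - 1*231 = 9 - 231 = -222)
((z + 800)**2 - 2707068)/(-2767314 + I) = ((-222 + 800)**2 - 2707068)/(-2767314 - 1639974) = (578**2 - 2707068)/(-4407288) = (334084 - 2707068)*(-1/4407288) = -2372984*(-1/4407288) = 296623/550911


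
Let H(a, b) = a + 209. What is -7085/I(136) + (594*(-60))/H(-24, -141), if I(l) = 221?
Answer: -141341/629 ≈ -224.71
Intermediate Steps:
H(a, b) = 209 + a
-7085/I(136) + (594*(-60))/H(-24, -141) = -7085/221 + (594*(-60))/(209 - 24) = -7085*1/221 - 35640/185 = -545/17 - 35640*1/185 = -545/17 - 7128/37 = -141341/629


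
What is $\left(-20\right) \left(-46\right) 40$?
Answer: $36800$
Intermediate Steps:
$\left(-20\right) \left(-46\right) 40 = 920 \cdot 40 = 36800$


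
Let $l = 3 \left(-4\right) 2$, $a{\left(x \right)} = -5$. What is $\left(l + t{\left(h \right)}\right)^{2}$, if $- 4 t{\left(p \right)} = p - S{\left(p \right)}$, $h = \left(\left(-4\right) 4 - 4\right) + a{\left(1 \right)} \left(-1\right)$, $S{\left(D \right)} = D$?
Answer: $576$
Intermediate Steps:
$h = -15$ ($h = \left(\left(-4\right) 4 - 4\right) - -5 = \left(-16 - 4\right) + 5 = -20 + 5 = -15$)
$t{\left(p \right)} = 0$ ($t{\left(p \right)} = - \frac{p - p}{4} = \left(- \frac{1}{4}\right) 0 = 0$)
$l = -24$ ($l = \left(-12\right) 2 = -24$)
$\left(l + t{\left(h \right)}\right)^{2} = \left(-24 + 0\right)^{2} = \left(-24\right)^{2} = 576$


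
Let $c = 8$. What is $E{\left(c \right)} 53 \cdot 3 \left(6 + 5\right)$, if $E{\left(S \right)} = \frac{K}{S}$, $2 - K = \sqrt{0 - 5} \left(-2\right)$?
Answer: $\frac{1749}{4} + \frac{1749 i \sqrt{5}}{4} \approx 437.25 + 977.72 i$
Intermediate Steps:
$K = 2 + 2 i \sqrt{5}$ ($K = 2 - \sqrt{0 - 5} \left(-2\right) = 2 - \sqrt{-5} \left(-2\right) = 2 - i \sqrt{5} \left(-2\right) = 2 - - 2 i \sqrt{5} = 2 + 2 i \sqrt{5} \approx 2.0 + 4.4721 i$)
$E{\left(S \right)} = \frac{2 + 2 i \sqrt{5}}{S}$
$E{\left(c \right)} 53 \cdot 3 \left(6 + 5\right) = \frac{2 \left(1 + i \sqrt{5}\right)}{8} \cdot 53 \cdot 3 \left(6 + 5\right) = 2 \cdot \frac{1}{8} \left(1 + i \sqrt{5}\right) 53 \cdot 3 \cdot 11 = \left(\frac{1}{4} + \frac{i \sqrt{5}}{4}\right) 53 \cdot 33 = \left(\frac{53}{4} + \frac{53 i \sqrt{5}}{4}\right) 33 = \frac{1749}{4} + \frac{1749 i \sqrt{5}}{4}$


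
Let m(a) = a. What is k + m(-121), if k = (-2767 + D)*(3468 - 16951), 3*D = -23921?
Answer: 434448863/3 ≈ 1.4482e+8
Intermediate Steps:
D = -23921/3 (D = (⅓)*(-23921) = -23921/3 ≈ -7973.7)
k = 434449226/3 (k = (-2767 - 23921/3)*(3468 - 16951) = -32222/3*(-13483) = 434449226/3 ≈ 1.4482e+8)
k + m(-121) = 434449226/3 - 121 = 434448863/3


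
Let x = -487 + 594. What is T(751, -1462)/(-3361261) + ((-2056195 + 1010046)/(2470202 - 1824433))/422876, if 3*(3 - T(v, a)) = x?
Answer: 16212721239445/2753681595812169252 ≈ 5.8877e-6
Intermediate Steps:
x = 107
T(v, a) = -98/3 (T(v, a) = 3 - 1/3*107 = 3 - 107/3 = -98/3)
T(751, -1462)/(-3361261) + ((-2056195 + 1010046)/(2470202 - 1824433))/422876 = -98/3/(-3361261) + ((-2056195 + 1010046)/(2470202 - 1824433))/422876 = -98/3*(-1/3361261) - 1046149/645769*(1/422876) = 98/10083783 - 1046149*1/645769*(1/422876) = 98/10083783 - 1046149/645769*1/422876 = 98/10083783 - 1046149/273080211644 = 16212721239445/2753681595812169252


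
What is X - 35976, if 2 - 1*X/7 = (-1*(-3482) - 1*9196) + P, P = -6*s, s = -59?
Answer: 1558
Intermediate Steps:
P = 354 (P = -6*(-59) = 354)
X = 37534 (X = 14 - 7*((-1*(-3482) - 1*9196) + 354) = 14 - 7*((3482 - 9196) + 354) = 14 - 7*(-5714 + 354) = 14 - 7*(-5360) = 14 + 37520 = 37534)
X - 35976 = 37534 - 35976 = 1558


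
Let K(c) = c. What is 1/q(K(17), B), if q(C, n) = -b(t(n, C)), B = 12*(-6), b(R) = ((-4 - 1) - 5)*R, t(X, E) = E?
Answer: 1/170 ≈ 0.0058824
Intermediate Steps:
b(R) = -10*R (b(R) = (-5 - 5)*R = -10*R)
B = -72
q(C, n) = 10*C (q(C, n) = -(-10)*C = 10*C)
1/q(K(17), B) = 1/(10*17) = 1/170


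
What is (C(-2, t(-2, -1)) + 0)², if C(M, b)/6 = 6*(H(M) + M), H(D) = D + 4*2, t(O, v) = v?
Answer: 20736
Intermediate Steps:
H(D) = 8 + D (H(D) = D + 8 = 8 + D)
C(M, b) = 288 + 72*M (C(M, b) = 6*(6*((8 + M) + M)) = 6*(6*(8 + 2*M)) = 6*(48 + 12*M) = 288 + 72*M)
(C(-2, t(-2, -1)) + 0)² = ((288 + 72*(-2)) + 0)² = ((288 - 144) + 0)² = (144 + 0)² = 144² = 20736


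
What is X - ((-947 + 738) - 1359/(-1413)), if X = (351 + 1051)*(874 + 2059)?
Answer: 645627024/157 ≈ 4.1123e+6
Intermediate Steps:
X = 4112066 (X = 1402*2933 = 4112066)
X - ((-947 + 738) - 1359/(-1413)) = 4112066 - ((-947 + 738) - 1359/(-1413)) = 4112066 - (-209 - 1359*(-1/1413)) = 4112066 - (-209 + 151/157) = 4112066 - 1*(-32662/157) = 4112066 + 32662/157 = 645627024/157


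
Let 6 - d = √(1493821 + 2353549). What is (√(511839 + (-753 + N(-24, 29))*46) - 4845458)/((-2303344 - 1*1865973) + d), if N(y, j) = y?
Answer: (4845458 - √476097)/(4169311 + √3847370) ≈ 1.1615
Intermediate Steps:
d = 6 - √3847370 (d = 6 - √(1493821 + 2353549) = 6 - √3847370 ≈ -1955.5)
(√(511839 + (-753 + N(-24, 29))*46) - 4845458)/((-2303344 - 1*1865973) + d) = (√(511839 + (-753 - 24)*46) - 4845458)/((-2303344 - 1*1865973) + (6 - √3847370)) = (√(511839 - 777*46) - 4845458)/((-2303344 - 1865973) + (6 - √3847370)) = (√(511839 - 35742) - 4845458)/(-4169317 + (6 - √3847370)) = (√476097 - 4845458)/(-4169311 - √3847370) = (-4845458 + √476097)/(-4169311 - √3847370)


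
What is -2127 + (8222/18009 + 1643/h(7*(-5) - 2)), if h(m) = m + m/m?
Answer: -156475327/72036 ≈ -2172.2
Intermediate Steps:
h(m) = 1 + m (h(m) = m + 1 = 1 + m)
-2127 + (8222/18009 + 1643/h(7*(-5) - 2)) = -2127 + (8222/18009 + 1643/(1 + (7*(-5) - 2))) = -2127 + (8222*(1/18009) + 1643/(1 + (-35 - 2))) = -2127 + (8222/18009 + 1643/(1 - 37)) = -2127 + (8222/18009 + 1643/(-36)) = -2127 + (8222/18009 + 1643*(-1/36)) = -2127 + (8222/18009 - 1643/36) = -2127 - 3254755/72036 = -156475327/72036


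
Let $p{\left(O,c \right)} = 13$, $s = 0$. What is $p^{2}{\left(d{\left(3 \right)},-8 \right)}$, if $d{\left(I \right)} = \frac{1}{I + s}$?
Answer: $169$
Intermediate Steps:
$d{\left(I \right)} = \frac{1}{I}$ ($d{\left(I \right)} = \frac{1}{I + 0} = \frac{1}{I}$)
$p^{2}{\left(d{\left(3 \right)},-8 \right)} = 13^{2} = 169$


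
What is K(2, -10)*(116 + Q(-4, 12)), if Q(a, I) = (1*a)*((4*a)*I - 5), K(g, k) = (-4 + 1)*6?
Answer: -16272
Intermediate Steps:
K(g, k) = -18 (K(g, k) = -3*6 = -18)
Q(a, I) = a*(-5 + 4*I*a) (Q(a, I) = a*(4*I*a - 5) = a*(-5 + 4*I*a))
K(2, -10)*(116 + Q(-4, 12)) = -18*(116 - 4*(-5 + 4*12*(-4))) = -18*(116 - 4*(-5 - 192)) = -18*(116 - 4*(-197)) = -18*(116 + 788) = -18*904 = -16272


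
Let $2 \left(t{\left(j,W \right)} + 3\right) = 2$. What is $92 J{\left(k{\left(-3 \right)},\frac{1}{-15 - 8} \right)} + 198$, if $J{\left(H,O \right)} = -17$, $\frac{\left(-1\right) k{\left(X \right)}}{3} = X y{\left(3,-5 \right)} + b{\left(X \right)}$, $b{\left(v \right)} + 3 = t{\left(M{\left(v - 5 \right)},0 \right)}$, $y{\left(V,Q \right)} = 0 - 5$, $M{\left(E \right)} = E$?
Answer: $-1366$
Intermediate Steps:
$y{\left(V,Q \right)} = -5$
$t{\left(j,W \right)} = -2$ ($t{\left(j,W \right)} = -3 + \frac{1}{2} \cdot 2 = -3 + 1 = -2$)
$b{\left(v \right)} = -5$ ($b{\left(v \right)} = -3 - 2 = -5$)
$k{\left(X \right)} = 15 + 15 X$ ($k{\left(X \right)} = - 3 \left(X \left(-5\right) - 5\right) = - 3 \left(- 5 X - 5\right) = - 3 \left(-5 - 5 X\right) = 15 + 15 X$)
$92 J{\left(k{\left(-3 \right)},\frac{1}{-15 - 8} \right)} + 198 = 92 \left(-17\right) + 198 = -1564 + 198 = -1366$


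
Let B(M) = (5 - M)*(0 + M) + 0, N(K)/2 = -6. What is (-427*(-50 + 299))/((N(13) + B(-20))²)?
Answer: -106323/262144 ≈ -0.40559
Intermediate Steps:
N(K) = -12 (N(K) = 2*(-6) = -12)
B(M) = M*(5 - M) (B(M) = (5 - M)*M + 0 = M*(5 - M) + 0 = M*(5 - M))
(-427*(-50 + 299))/((N(13) + B(-20))²) = (-427*(-50 + 299))/((-12 - 20*(5 - 1*(-20)))²) = (-427*249)/((-12 - 20*(5 + 20))²) = -106323/(-12 - 20*25)² = -106323/(-12 - 500)² = -106323/((-512)²) = -106323/262144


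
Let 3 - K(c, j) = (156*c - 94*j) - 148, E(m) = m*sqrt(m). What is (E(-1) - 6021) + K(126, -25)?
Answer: -27876 - I ≈ -27876.0 - 1.0*I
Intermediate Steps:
E(m) = m**(3/2)
K(c, j) = 151 - 156*c + 94*j (K(c, j) = 3 - ((156*c - 94*j) - 148) = 3 - ((-94*j + 156*c) - 148) = 3 - (-148 - 94*j + 156*c) = 3 + (148 - 156*c + 94*j) = 151 - 156*c + 94*j)
(E(-1) - 6021) + K(126, -25) = ((-1)**(3/2) - 6021) + (151 - 156*126 + 94*(-25)) = (-I - 6021) + (151 - 19656 - 2350) = (-6021 - I) - 21855 = -27876 - I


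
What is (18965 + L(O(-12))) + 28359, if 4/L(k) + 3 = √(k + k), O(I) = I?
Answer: 520560/11 - 8*I*√6/33 ≈ 47324.0 - 0.59382*I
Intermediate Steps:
L(k) = 4/(-3 + √2*√k) (L(k) = 4/(-3 + √(k + k)) = 4/(-3 + √(2*k)) = 4/(-3 + √2*√k))
(18965 + L(O(-12))) + 28359 = (18965 + 4/(-3 + √2*√(-12))) + 28359 = (18965 + 4/(-3 + √2*(2*I*√3))) + 28359 = (18965 + 4/(-3 + 2*I*√6)) + 28359 = 47324 + 4/(-3 + 2*I*√6)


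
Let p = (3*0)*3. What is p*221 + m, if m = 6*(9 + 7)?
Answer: 96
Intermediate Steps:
p = 0 (p = 0*3 = 0)
m = 96 (m = 6*16 = 96)
p*221 + m = 0*221 + 96 = 0 + 96 = 96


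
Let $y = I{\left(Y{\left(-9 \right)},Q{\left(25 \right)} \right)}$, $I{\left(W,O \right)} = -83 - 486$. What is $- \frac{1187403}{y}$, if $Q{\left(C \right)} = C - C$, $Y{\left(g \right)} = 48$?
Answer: $\frac{1187403}{569} \approx 2086.8$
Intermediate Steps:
$Q{\left(C \right)} = 0$
$I{\left(W,O \right)} = -569$
$y = -569$
$- \frac{1187403}{y} = - \frac{1187403}{-569} = \left(-1187403\right) \left(- \frac{1}{569}\right) = \frac{1187403}{569}$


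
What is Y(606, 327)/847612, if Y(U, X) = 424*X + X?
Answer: 138975/847612 ≈ 0.16396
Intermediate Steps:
Y(U, X) = 425*X
Y(606, 327)/847612 = (425*327)/847612 = 138975*(1/847612) = 138975/847612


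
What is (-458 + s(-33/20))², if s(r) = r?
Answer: 84511249/400 ≈ 2.1128e+5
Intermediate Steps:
(-458 + s(-33/20))² = (-458 - 33/20)² = (-9193/20)² = 84511249/400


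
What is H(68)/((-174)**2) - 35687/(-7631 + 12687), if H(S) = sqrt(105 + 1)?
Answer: -35687/5056 + sqrt(106)/30276 ≈ -7.0580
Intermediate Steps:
H(S) = sqrt(106)
H(68)/((-174)**2) - 35687/(-7631 + 12687) = sqrt(106)/((-174)**2) - 35687/(-7631 + 12687) = sqrt(106)/30276 - 35687/5056 = -35687/5056 + sqrt(106)/30276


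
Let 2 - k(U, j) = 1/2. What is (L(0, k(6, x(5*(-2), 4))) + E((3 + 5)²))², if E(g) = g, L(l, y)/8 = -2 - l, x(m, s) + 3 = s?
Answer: 2304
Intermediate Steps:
x(m, s) = -3 + s
k(U, j) = 3/2 (k(U, j) = 2 - 1/2 = 2 - 1*½ = 2 - ½ = 3/2)
L(l, y) = -16 - 8*l (L(l, y) = 8*(-2 - l) = -16 - 8*l)
(L(0, k(6, x(5*(-2), 4))) + E((3 + 5)²))² = ((-16 - 8*0) + (3 + 5)²)² = ((-16 + 0) + 8²)² = (-16 + 64)² = 48² = 2304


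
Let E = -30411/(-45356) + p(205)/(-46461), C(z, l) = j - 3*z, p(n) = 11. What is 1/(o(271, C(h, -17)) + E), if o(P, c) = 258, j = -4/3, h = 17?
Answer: 123957948/32064234499 ≈ 0.0038659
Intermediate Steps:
j = -4/3 (j = -4*1/3 = -4/3 ≈ -1.3333)
C(z, l) = -4/3 - 3*z
E = 83083915/123957948 (E = -30411/(-45356) + 11/(-46461) = -30411*(-1/45356) + 11*(-1/46461) = 30411/45356 - 11/46461 = 83083915/123957948 ≈ 0.67026)
1/(o(271, C(h, -17)) + E) = 1/(258 + 83083915/123957948) = 1/(32064234499/123957948) = 123957948/32064234499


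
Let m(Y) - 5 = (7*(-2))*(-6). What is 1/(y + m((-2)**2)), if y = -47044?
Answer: -1/46955 ≈ -2.1297e-5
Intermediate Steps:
m(Y) = 89 (m(Y) = 5 + (7*(-2))*(-6) = 5 - 14*(-6) = 5 + 84 = 89)
1/(y + m((-2)**2)) = 1/(-47044 + 89) = 1/(-46955) = -1/46955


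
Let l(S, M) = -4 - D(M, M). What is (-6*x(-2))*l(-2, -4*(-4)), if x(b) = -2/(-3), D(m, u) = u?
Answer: 80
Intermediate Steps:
x(b) = 2/3 (x(b) = -2*(-1/3) = 2/3)
l(S, M) = -4 - M
(-6*x(-2))*l(-2, -4*(-4)) = (-6*2/3)*(-4 - (-4)*(-4)) = -4*(-4 - 1*16) = -4*(-4 - 16) = -4*(-20) = 80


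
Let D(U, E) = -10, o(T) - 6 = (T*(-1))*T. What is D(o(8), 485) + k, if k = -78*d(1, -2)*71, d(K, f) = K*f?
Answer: 11066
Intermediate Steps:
o(T) = 6 - T**2 (o(T) = 6 + (T*(-1))*T = 6 + (-T)*T = 6 - T**2)
k = 11076 (k = -78*(-2)*71 = 156*71 = 11076)
D(o(8), 485) + k = -10 + 11076 = 11066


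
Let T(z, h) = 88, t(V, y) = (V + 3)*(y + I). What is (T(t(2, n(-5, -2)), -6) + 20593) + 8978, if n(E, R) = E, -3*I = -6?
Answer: 29659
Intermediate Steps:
I = 2 (I = -⅓*(-6) = 2)
t(V, y) = (2 + y)*(3 + V) (t(V, y) = (V + 3)*(y + 2) = (3 + V)*(2 + y) = (2 + y)*(3 + V))
(T(t(2, n(-5, -2)), -6) + 20593) + 8978 = (88 + 20593) + 8978 = 20681 + 8978 = 29659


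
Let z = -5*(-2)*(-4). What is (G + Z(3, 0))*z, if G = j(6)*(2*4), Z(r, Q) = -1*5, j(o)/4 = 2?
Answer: -2360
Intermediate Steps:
j(o) = 8 (j(o) = 4*2 = 8)
Z(r, Q) = -5
z = -40 (z = 10*(-4) = -40)
G = 64 (G = 8*(2*4) = 8*8 = 64)
(G + Z(3, 0))*z = (64 - 5)*(-40) = 59*(-40) = -2360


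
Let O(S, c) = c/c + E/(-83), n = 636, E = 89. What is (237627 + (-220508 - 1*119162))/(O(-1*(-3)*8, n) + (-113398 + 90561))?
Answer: 8469569/1895477 ≈ 4.4683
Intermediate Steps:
O(S, c) = -6/83 (O(S, c) = c/c + 89/(-83) = 1 + 89*(-1/83) = 1 - 89/83 = -6/83)
(237627 + (-220508 - 1*119162))/(O(-1*(-3)*8, n) + (-113398 + 90561)) = (237627 + (-220508 - 1*119162))/(-6/83 + (-113398 + 90561)) = (237627 + (-220508 - 119162))/(-6/83 - 22837) = (237627 - 339670)/(-1895477/83) = -102043*(-83/1895477) = 8469569/1895477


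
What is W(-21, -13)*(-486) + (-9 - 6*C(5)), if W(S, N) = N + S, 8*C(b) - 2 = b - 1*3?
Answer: 16512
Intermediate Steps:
C(b) = -⅛ + b/8 (C(b) = ¼ + (b - 1*3)/8 = ¼ + (b - 3)/8 = ¼ + (-3 + b)/8 = ¼ + (-3/8 + b/8) = -⅛ + b/8)
W(-21, -13)*(-486) + (-9 - 6*C(5)) = (-13 - 21)*(-486) + (-9 - 6*(-⅛ + (⅛)*5)) = -34*(-486) + (-9 - 6*(-⅛ + 5/8)) = 16524 + (-9 - 6*½) = 16524 + (-9 - 3) = 16524 - 12 = 16512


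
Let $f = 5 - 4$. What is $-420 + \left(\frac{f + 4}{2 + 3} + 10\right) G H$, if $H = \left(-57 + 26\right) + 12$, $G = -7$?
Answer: $1043$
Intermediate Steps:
$f = 1$ ($f = 5 - 4 = 1$)
$H = -19$ ($H = -31 + 12 = -19$)
$-420 + \left(\frac{f + 4}{2 + 3} + 10\right) G H = -420 + \left(\frac{1 + 4}{2 + 3} + 10\right) \left(-7\right) \left(-19\right) = -420 + \left(\frac{5}{5} + 10\right) \left(-7\right) \left(-19\right) = -420 + \left(5 \cdot \frac{1}{5} + 10\right) \left(-7\right) \left(-19\right) = -420 + \left(1 + 10\right) \left(-7\right) \left(-19\right) = -420 + 11 \left(-7\right) \left(-19\right) = -420 - -1463 = -420 + 1463 = 1043$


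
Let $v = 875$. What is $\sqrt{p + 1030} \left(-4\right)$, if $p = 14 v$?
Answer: $- 16 \sqrt{830} \approx -460.96$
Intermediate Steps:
$p = 12250$ ($p = 14 \cdot 875 = 12250$)
$\sqrt{p + 1030} \left(-4\right) = \sqrt{12250 + 1030} \left(-4\right) = \sqrt{13280} \left(-4\right) = 4 \sqrt{830} \left(-4\right) = - 16 \sqrt{830}$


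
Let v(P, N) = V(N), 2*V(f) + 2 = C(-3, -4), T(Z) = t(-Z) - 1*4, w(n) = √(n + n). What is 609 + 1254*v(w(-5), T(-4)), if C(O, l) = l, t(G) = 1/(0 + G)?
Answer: -3153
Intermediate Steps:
t(G) = 1/G
w(n) = √2*√n (w(n) = √(2*n) = √2*√n)
T(Z) = -4 - 1/Z (T(Z) = 1/(-Z) - 1*4 = -1/Z - 4 = -4 - 1/Z)
V(f) = -3 (V(f) = -1 + (½)*(-4) = -1 - 2 = -3)
v(P, N) = -3
609 + 1254*v(w(-5), T(-4)) = 609 + 1254*(-3) = 609 - 3762 = -3153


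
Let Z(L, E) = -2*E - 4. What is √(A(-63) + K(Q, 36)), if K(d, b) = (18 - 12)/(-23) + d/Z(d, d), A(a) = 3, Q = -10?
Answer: √17894/92 ≈ 1.4540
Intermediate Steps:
Z(L, E) = -4 - 2*E
K(d, b) = -6/23 + d/(-4 - 2*d) (K(d, b) = (18 - 12)/(-23) + d/(-4 - 2*d) = 6*(-1/23) + d/(-4 - 2*d) = -6/23 + d/(-4 - 2*d))
√(A(-63) + K(Q, 36)) = √(3 + (-24 - 35*(-10))/(46*(2 - 10))) = √(3 + (1/46)*(-24 + 350)/(-8)) = √(3 + (1/46)*(-⅛)*326) = √(3 - 163/184) = √(389/184) = √17894/92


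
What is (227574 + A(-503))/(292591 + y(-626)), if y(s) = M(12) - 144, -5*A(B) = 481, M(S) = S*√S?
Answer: 30238727353/38875111855 - 2481576*√3/38875111855 ≈ 0.77773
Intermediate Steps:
M(S) = S^(3/2)
A(B) = -481/5 (A(B) = -⅕*481 = -481/5)
y(s) = -144 + 24*√3 (y(s) = 12^(3/2) - 144 = 24*√3 - 144 = -144 + 24*√3)
(227574 + A(-503))/(292591 + y(-626)) = (227574 - 481/5)/(292591 + (-144 + 24*√3)) = 1137389/(5*(292447 + 24*√3))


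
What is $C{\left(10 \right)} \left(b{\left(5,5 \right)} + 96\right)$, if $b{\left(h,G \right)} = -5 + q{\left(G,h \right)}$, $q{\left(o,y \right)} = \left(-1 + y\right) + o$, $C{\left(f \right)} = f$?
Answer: $1000$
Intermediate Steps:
$q{\left(o,y \right)} = -1 + o + y$
$b{\left(h,G \right)} = -6 + G + h$ ($b{\left(h,G \right)} = -5 + \left(-1 + G + h\right) = -6 + G + h$)
$C{\left(10 \right)} \left(b{\left(5,5 \right)} + 96\right) = 10 \left(\left(-6 + 5 + 5\right) + 96\right) = 10 \left(4 + 96\right) = 10 \cdot 100 = 1000$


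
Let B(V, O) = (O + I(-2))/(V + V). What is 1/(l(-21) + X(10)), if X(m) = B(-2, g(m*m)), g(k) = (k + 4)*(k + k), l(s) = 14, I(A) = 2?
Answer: -2/10373 ≈ -0.00019281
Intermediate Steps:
g(k) = 2*k*(4 + k) (g(k) = (4 + k)*(2*k) = 2*k*(4 + k))
B(V, O) = (2 + O)/(2*V) (B(V, O) = (O + 2)/(V + V) = (2 + O)/((2*V)) = (2 + O)*(1/(2*V)) = (2 + O)/(2*V))
X(m) = -1/2 - m**2*(4 + m**2)/2 (X(m) = (1/2)*(2 + 2*(m*m)*(4 + m*m))/(-2) = (1/2)*(-1/2)*(2 + 2*m**2*(4 + m**2)) = -1/2 - m**2*(4 + m**2)/2)
1/(l(-21) + X(10)) = 1/(14 + (-1/2 + (1/2)*10**2*(-4 - 1*10**2))) = 1/(14 + (-1/2 + (1/2)*100*(-4 - 1*100))) = 1/(14 + (-1/2 + (1/2)*100*(-4 - 100))) = 1/(14 + (-1/2 + (1/2)*100*(-104))) = 1/(14 + (-1/2 - 5200)) = 1/(14 - 10401/2) = 1/(-10373/2) = -2/10373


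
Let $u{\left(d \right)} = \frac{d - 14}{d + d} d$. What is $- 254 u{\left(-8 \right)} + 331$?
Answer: $3125$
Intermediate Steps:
$u{\left(d \right)} = -7 + \frac{d}{2}$ ($u{\left(d \right)} = \frac{-14 + d}{2 d} d = -7 + \frac{d}{2}$)
$- 254 u{\left(-8 \right)} + 331 = - 254 \left(-7 + \frac{1}{2} \left(-8\right)\right) + 331 = - 254 \left(-7 - 4\right) + 331 = \left(-254\right) \left(-11\right) + 331 = 2794 + 331 = 3125$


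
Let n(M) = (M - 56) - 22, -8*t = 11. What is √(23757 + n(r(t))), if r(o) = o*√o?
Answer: √(1515456 - 22*I*√22)/8 ≈ 153.88 - 0.0052389*I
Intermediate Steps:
t = -11/8 (t = -⅛*11 = -11/8 ≈ -1.3750)
r(o) = o^(3/2)
n(M) = -78 + M (n(M) = (-56 + M) - 22 = -78 + M)
√(23757 + n(r(t))) = √(23757 + (-78 + (-11/8)^(3/2))) = √(23757 + (-78 - 11*I*√22/32)) = √(23679 - 11*I*√22/32)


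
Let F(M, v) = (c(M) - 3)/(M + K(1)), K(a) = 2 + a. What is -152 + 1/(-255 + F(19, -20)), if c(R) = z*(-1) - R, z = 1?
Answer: -856238/5633 ≈ -152.00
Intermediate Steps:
c(R) = -1 - R (c(R) = 1*(-1) - R = -1 - R)
F(M, v) = (-4 - M)/(3 + M) (F(M, v) = ((-1 - M) - 3)/(M + (2 + 1)) = (-4 - M)/(M + 3) = (-4 - M)/(3 + M))
-152 + 1/(-255 + F(19, -20)) = -152 + 1/(-255 + (-4 - 1*19)/(3 + 19)) = -152 + 1/(-255 + (-4 - 19)/22) = -152 + 1/(-255 + (1/22)*(-23)) = -152 + 1/(-255 - 23/22) = -152 + 1/(-5633/22) = -152 - 22/5633 = -856238/5633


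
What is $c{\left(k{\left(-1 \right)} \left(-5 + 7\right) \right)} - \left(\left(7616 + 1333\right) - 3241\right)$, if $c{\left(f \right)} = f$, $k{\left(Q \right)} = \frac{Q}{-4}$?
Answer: $- \frac{11415}{2} \approx -5707.5$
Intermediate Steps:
$k{\left(Q \right)} = - \frac{Q}{4}$ ($k{\left(Q \right)} = Q \left(- \frac{1}{4}\right) = - \frac{Q}{4}$)
$c{\left(k{\left(-1 \right)} \left(-5 + 7\right) \right)} - \left(\left(7616 + 1333\right) - 3241\right) = \left(- \frac{1}{4}\right) \left(-1\right) \left(-5 + 7\right) - \left(\left(7616 + 1333\right) - 3241\right) = \frac{1}{4} \cdot 2 - \left(8949 - 3241\right) = \frac{1}{2} - 5708 = - \frac{11415}{2}$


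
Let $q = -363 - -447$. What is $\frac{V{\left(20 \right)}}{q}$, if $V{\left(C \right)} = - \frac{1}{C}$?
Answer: $- \frac{1}{1680} \approx -0.00059524$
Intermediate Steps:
$q = 84$ ($q = -363 + 447 = 84$)
$\frac{V{\left(20 \right)}}{q} = \frac{\left(-1\right) \frac{1}{20}}{84} = \left(-1\right) \frac{1}{20} \cdot \frac{1}{84} = \left(- \frac{1}{20}\right) \frac{1}{84} = - \frac{1}{1680}$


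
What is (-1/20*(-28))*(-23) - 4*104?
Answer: -2241/5 ≈ -448.20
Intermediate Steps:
(-1/20*(-28))*(-23) - 4*104 = (-1*1/20*(-28))*(-23) - 416 = -1/20*(-28)*(-23) - 416 = (7/5)*(-23) - 416 = -161/5 - 416 = -2241/5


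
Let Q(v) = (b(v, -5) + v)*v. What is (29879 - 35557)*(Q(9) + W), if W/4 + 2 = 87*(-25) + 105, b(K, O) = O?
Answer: 46854856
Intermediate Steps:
W = -8288 (W = -8 + 4*(87*(-25) + 105) = -8 + 4*(-2175 + 105) = -8 + 4*(-2070) = -8 - 8280 = -8288)
Q(v) = v*(-5 + v) (Q(v) = (-5 + v)*v = v*(-5 + v))
(29879 - 35557)*(Q(9) + W) = (29879 - 35557)*(9*(-5 + 9) - 8288) = -5678*(9*4 - 8288) = -5678*(36 - 8288) = -5678*(-8252) = 46854856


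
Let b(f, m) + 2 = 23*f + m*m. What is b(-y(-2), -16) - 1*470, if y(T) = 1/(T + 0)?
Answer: -409/2 ≈ -204.50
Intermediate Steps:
y(T) = 1/T
b(f, m) = -2 + m² + 23*f (b(f, m) = -2 + (23*f + m*m) = -2 + (23*f + m²) = -2 + (m² + 23*f) = -2 + m² + 23*f)
b(-y(-2), -16) - 1*470 = (-2 + (-16)² + 23*(-1/(-2))) - 1*470 = (-2 + 256 + 23*(-1*(-½))) - 470 = (-2 + 256 + 23*(½)) - 470 = (-2 + 256 + 23/2) - 470 = 531/2 - 470 = -409/2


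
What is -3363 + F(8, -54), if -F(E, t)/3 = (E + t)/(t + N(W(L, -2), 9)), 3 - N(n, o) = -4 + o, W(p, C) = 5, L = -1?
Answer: -94233/28 ≈ -3365.5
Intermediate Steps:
N(n, o) = 7 - o (N(n, o) = 3 - (-4 + o) = 3 + (4 - o) = 7 - o)
F(E, t) = -3*(E + t)/(-2 + t) (F(E, t) = -3*(E + t)/(t + (7 - 1*9)) = -3*(E + t)/(t + (7 - 9)) = -3*(E + t)/(t - 2) = -3*(E + t)/(-2 + t))
-3363 + F(8, -54) = -3363 + 3*(-1*8 - 1*(-54))/(-2 - 54) = -3363 + 3*(-8 + 54)/(-56) = -3363 + 3*(-1/56)*46 = -3363 - 69/28 = -94233/28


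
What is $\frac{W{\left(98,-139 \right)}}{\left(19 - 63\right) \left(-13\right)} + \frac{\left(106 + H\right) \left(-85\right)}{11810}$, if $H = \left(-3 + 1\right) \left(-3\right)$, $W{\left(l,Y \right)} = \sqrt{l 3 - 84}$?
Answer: $- \frac{952}{1181} + \frac{\sqrt{210}}{572} \approx -0.78076$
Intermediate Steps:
$W{\left(l,Y \right)} = \sqrt{-84 + 3 l}$ ($W{\left(l,Y \right)} = \sqrt{3 l - 84} = \sqrt{-84 + 3 l}$)
$H = 6$ ($H = \left(-2\right) \left(-3\right) = 6$)
$\frac{W{\left(98,-139 \right)}}{\left(19 - 63\right) \left(-13\right)} + \frac{\left(106 + H\right) \left(-85\right)}{11810} = \frac{\sqrt{-84 + 3 \cdot 98}}{\left(19 - 63\right) \left(-13\right)} + \frac{\left(106 + 6\right) \left(-85\right)}{11810} = \frac{\sqrt{-84 + 294}}{\left(-44\right) \left(-13\right)} + 112 \left(-85\right) \frac{1}{11810} = \frac{\sqrt{210}}{572} - \frac{952}{1181} = - \frac{952}{1181} + \frac{\sqrt{210}}{572}$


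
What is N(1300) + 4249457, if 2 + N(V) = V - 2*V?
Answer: 4248155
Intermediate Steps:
N(V) = -2 - V (N(V) = -2 + (V - 2*V) = -2 - V)
N(1300) + 4249457 = (-2 - 1*1300) + 4249457 = (-2 - 1300) + 4249457 = -1302 + 4249457 = 4248155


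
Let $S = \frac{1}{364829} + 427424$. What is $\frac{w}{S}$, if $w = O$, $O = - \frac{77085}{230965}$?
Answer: $- \frac{5624568693}{7203182620267921} \approx -7.8084 \cdot 10^{-7}$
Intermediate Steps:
$O = - \frac{15417}{46193}$ ($O = \left(-77085\right) \frac{1}{230965} = - \frac{15417}{46193} \approx -0.33375$)
$w = - \frac{15417}{46193} \approx -0.33375$
$S = \frac{155936670497}{364829}$ ($S = \frac{1}{364829} + 427424 = \frac{155936670497}{364829} \approx 4.2742 \cdot 10^{5}$)
$\frac{w}{S} = - \frac{15417}{46193 \cdot \frac{155936670497}{364829}} = \left(- \frac{15417}{46193}\right) \frac{364829}{155936670497} = - \frac{5624568693}{7203182620267921}$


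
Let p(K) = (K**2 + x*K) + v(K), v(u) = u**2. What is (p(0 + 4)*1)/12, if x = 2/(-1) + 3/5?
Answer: 11/5 ≈ 2.2000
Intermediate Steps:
x = -7/5 (x = 2*(-1) + 3*(1/5) = -2 + 3/5 = -7/5 ≈ -1.4000)
p(K) = 2*K**2 - 7*K/5 (p(K) = (K**2 - 7*K/5) + K**2 = 2*K**2 - 7*K/5)
(p(0 + 4)*1)/12 = (((0 + 4)*(-7 + 10*(0 + 4))/5)*1)/12 = (((1/5)*4*(-7 + 10*4))*1)*(1/12) = (((1/5)*4*(-7 + 40))*1)*(1/12) = (((1/5)*4*33)*1)*(1/12) = ((132/5)*1)*(1/12) = (132/5)*(1/12) = 11/5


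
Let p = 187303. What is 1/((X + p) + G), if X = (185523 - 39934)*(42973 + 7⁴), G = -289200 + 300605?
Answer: 1/6606153994 ≈ 1.5137e-10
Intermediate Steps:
G = 11405
X = 6605955286 (X = 145589*(42973 + 2401) = 145589*45374 = 6605955286)
1/((X + p) + G) = 1/((6605955286 + 187303) + 11405) = 1/(6606142589 + 11405) = 1/6606153994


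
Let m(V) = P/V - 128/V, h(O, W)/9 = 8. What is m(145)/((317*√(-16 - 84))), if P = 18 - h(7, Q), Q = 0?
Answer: 91*I/229825 ≈ 0.00039595*I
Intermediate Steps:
h(O, W) = 72 (h(O, W) = 9*8 = 72)
P = -54 (P = 18 - 1*72 = 18 - 72 = -54)
m(V) = -182/V (m(V) = -54/V - 128/V = -182/V)
m(145)/((317*√(-16 - 84))) = (-182/145)/((317*√(-16 - 84))) = (-182*1/145)/((317*√(-100))) = -182*(-I/3170)/145 = -(-91)*I/229825 = 91*I/229825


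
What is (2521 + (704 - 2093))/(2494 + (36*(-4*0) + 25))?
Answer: 1132/2519 ≈ 0.44938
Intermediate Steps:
(2521 + (704 - 2093))/(2494 + (36*(-4*0) + 25)) = (2521 - 1389)/(2494 + (36*0 + 25)) = 1132/(2494 + (0 + 25)) = 1132/(2494 + 25) = 1132/2519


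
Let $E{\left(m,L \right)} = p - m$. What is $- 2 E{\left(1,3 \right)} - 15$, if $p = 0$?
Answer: $-13$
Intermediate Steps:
$E{\left(m,L \right)} = - m$ ($E{\left(m,L \right)} = 0 - m = - m$)
$- 2 E{\left(1,3 \right)} - 15 = - 2 \left(\left(-1\right) 1\right) - 15 = \left(-2\right) \left(-1\right) - 15 = 2 - 15 = -13$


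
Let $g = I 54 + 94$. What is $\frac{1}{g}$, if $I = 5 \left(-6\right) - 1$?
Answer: $- \frac{1}{1580} \approx -0.00063291$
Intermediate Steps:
$I = -31$ ($I = -30 - 1 = -31$)
$g = -1580$ ($g = \left(-31\right) 54 + 94 = -1674 + 94 = -1580$)
$\frac{1}{g} = \frac{1}{-1580} = - \frac{1}{1580}$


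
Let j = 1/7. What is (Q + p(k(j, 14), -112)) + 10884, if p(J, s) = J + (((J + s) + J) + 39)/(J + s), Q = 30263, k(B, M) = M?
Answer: 4033823/98 ≈ 41161.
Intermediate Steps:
j = ⅐ ≈ 0.14286
p(J, s) = J + (39 + s + 2*J)/(J + s) (p(J, s) = J + ((s + 2*J) + 39)/(J + s) = J + (39 + s + 2*J)/(J + s))
(Q + p(k(j, 14), -112)) + 10884 = (30263 + (39 - 112 + 14² + 2*14 + 14*(-112))/(14 - 112)) + 10884 = (30263 + (39 - 112 + 196 + 28 - 1568)/(-98)) + 10884 = (30263 - 1/98*(-1417)) + 10884 = (30263 + 1417/98) + 10884 = 2967191/98 + 10884 = 4033823/98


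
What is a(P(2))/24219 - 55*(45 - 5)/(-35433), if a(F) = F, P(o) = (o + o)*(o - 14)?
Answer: 1910408/31783401 ≈ 0.060107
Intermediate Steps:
P(o) = 2*o*(-14 + o) (P(o) = (2*o)*(-14 + o) = 2*o*(-14 + o))
a(P(2))/24219 - 55*(45 - 5)/(-35433) = (2*2*(-14 + 2))/24219 - 55*(45 - 5)/(-35433) = (2*2*(-12))*(1/24219) - 55*40*(-1/35433) = -48*1/24219 - 2200*(-1/35433) = -16/8073 + 2200/35433 = 1910408/31783401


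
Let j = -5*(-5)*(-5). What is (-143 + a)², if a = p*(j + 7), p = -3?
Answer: 44521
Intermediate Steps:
j = -125 (j = 25*(-5) = -125)
a = 354 (a = -3*(-125 + 7) = -3*(-118) = 354)
(-143 + a)² = (-143 + 354)² = 211² = 44521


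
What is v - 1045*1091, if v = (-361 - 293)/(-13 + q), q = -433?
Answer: -254240858/223 ≈ -1.1401e+6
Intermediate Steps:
v = 327/223 (v = (-361 - 293)/(-13 - 433) = -654/(-446) = -654*(-1/446) = 327/223 ≈ 1.4664)
v - 1045*1091 = 327/223 - 1045*1091 = 327/223 - 1140095 = -254240858/223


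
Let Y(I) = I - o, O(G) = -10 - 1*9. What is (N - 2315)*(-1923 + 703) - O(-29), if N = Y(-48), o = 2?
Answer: 2885319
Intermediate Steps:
O(G) = -19 (O(G) = -10 - 9 = -19)
Y(I) = -2 + I (Y(I) = I - 1*2 = I - 2 = -2 + I)
N = -50 (N = -2 - 48 = -50)
(N - 2315)*(-1923 + 703) - O(-29) = (-50 - 2315)*(-1923 + 703) - 1*(-19) = -2365*(-1220) + 19 = 2885300 + 19 = 2885319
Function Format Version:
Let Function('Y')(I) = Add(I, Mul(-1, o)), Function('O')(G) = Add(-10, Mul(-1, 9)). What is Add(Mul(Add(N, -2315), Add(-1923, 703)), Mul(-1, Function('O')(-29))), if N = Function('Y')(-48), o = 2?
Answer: 2885319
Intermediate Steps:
Function('O')(G) = -19 (Function('O')(G) = Add(-10, -9) = -19)
Function('Y')(I) = Add(-2, I) (Function('Y')(I) = Add(I, Mul(-1, 2)) = Add(I, -2) = Add(-2, I))
N = -50 (N = Add(-2, -48) = -50)
Add(Mul(Add(N, -2315), Add(-1923, 703)), Mul(-1, Function('O')(-29))) = Add(Mul(Add(-50, -2315), Add(-1923, 703)), Mul(-1, -19)) = Add(Mul(-2365, -1220), 19) = Add(2885300, 19) = 2885319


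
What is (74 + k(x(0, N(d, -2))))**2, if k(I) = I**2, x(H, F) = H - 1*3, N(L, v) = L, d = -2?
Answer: 6889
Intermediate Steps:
x(H, F) = -3 + H (x(H, F) = H - 3 = -3 + H)
(74 + k(x(0, N(d, -2))))**2 = (74 + (-3 + 0)**2)**2 = (74 + (-3)**2)**2 = (74 + 9)**2 = 83**2 = 6889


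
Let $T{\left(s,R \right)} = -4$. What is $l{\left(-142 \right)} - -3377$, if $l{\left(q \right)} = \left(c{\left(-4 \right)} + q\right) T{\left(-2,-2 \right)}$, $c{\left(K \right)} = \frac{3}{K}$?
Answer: $3948$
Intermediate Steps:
$l{\left(q \right)} = 3 - 4 q$ ($l{\left(q \right)} = \left(\frac{3}{-4} + q\right) \left(-4\right) = \left(3 \left(- \frac{1}{4}\right) + q\right) \left(-4\right) = \left(- \frac{3}{4} + q\right) \left(-4\right) = 3 - 4 q$)
$l{\left(-142 \right)} - -3377 = \left(3 - -568\right) - -3377 = \left(3 + 568\right) + 3377 = 571 + 3377 = 3948$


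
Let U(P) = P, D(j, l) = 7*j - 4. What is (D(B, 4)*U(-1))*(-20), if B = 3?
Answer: 340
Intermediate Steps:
D(j, l) = -4 + 7*j
(D(B, 4)*U(-1))*(-20) = ((-4 + 7*3)*(-1))*(-20) = ((-4 + 21)*(-1))*(-20) = (17*(-1))*(-20) = -17*(-20) = 340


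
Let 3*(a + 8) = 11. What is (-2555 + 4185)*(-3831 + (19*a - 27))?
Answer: -19268230/3 ≈ -6.4227e+6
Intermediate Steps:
a = -13/3 (a = -8 + (⅓)*11 = -8 + 11/3 = -13/3 ≈ -4.3333)
(-2555 + 4185)*(-3831 + (19*a - 27)) = (-2555 + 4185)*(-3831 + (19*(-13/3) - 27)) = 1630*(-3831 + (-247/3 - 27)) = 1630*(-3831 - 328/3) = 1630*(-11821/3) = -19268230/3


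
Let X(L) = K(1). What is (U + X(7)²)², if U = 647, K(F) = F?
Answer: 419904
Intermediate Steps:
X(L) = 1
(U + X(7)²)² = (647 + 1²)² = (647 + 1)² = 648² = 419904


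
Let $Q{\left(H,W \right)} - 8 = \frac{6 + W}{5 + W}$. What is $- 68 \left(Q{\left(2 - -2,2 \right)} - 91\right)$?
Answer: $\frac{38964}{7} \approx 5566.3$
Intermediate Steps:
$Q{\left(H,W \right)} = 8 + \frac{6 + W}{5 + W}$
$- 68 \left(Q{\left(2 - -2,2 \right)} - 91\right) = - 68 \left(\frac{46 + 9 \cdot 2}{5 + 2} - 91\right) = - 68 \left(\frac{46 + 18}{7} - 91\right) = - 68 \left(\frac{1}{7} \cdot 64 - 91\right) = - 68 \left(\frac{64}{7} - 91\right) = \left(-68\right) \left(- \frac{573}{7}\right) = \frac{38964}{7}$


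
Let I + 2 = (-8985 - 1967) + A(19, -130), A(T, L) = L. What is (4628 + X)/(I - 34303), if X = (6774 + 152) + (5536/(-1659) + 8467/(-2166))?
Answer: -4610226283/18121485942 ≈ -0.25441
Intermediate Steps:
I = -11084 (I = -2 + ((-8985 - 1967) - 130) = -2 + (-10952 - 130) = -2 - 11082 = -11084)
X = 2762423235/399266 (X = 6926 + (5536*(-1/1659) + 8467*(-1/2166)) = 6926 + (-5536/1659 - 8467/2166) = 6926 - 2893081/399266 = 2762423235/399266 ≈ 6918.8)
(4628 + X)/(I - 34303) = (4628 + 2762423235/399266)/(-11084 - 34303) = (4610226283/399266)/(-45387) = (4610226283/399266)*(-1/45387) = -4610226283/18121485942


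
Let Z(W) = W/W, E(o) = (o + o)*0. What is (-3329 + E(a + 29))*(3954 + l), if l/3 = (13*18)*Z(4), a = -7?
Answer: -15499824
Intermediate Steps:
E(o) = 0 (E(o) = (2*o)*0 = 0)
Z(W) = 1
l = 702 (l = 3*((13*18)*1) = 3*(234*1) = 3*234 = 702)
(-3329 + E(a + 29))*(3954 + l) = (-3329 + 0)*(3954 + 702) = -3329*4656 = -15499824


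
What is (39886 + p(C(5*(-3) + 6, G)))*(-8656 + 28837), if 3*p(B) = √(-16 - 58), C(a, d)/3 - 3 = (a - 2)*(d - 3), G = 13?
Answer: 804939366 + 6727*I*√74 ≈ 8.0494e+8 + 57868.0*I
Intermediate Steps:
C(a, d) = 9 + 3*(-3 + d)*(-2 + a) (C(a, d) = 9 + 3*((a - 2)*(d - 3)) = 9 + 3*((-2 + a)*(-3 + d)) = 9 + 3*((-3 + d)*(-2 + a)) = 9 + 3*(-3 + d)*(-2 + a))
p(B) = I*√74/3 (p(B) = √(-16 - 58)/3 = √(-74)/3 = (I*√74)/3 = I*√74/3)
(39886 + p(C(5*(-3) + 6, G)))*(-8656 + 28837) = (39886 + I*√74/3)*(-8656 + 28837) = (39886 + I*√74/3)*20181 = 804939366 + 6727*I*√74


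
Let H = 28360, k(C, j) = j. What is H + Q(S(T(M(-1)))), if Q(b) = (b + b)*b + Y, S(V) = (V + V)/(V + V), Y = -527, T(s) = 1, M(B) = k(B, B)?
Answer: 27835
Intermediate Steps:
M(B) = B
S(V) = 1 (S(V) = (2*V)/((2*V)) = (2*V)*(1/(2*V)) = 1)
Q(b) = -527 + 2*b² (Q(b) = (b + b)*b - 527 = (2*b)*b - 527 = 2*b² - 527 = -527 + 2*b²)
H + Q(S(T(M(-1)))) = 28360 + (-527 + 2*1²) = 28360 + (-527 + 2*1) = 28360 + (-527 + 2) = 28360 - 525 = 27835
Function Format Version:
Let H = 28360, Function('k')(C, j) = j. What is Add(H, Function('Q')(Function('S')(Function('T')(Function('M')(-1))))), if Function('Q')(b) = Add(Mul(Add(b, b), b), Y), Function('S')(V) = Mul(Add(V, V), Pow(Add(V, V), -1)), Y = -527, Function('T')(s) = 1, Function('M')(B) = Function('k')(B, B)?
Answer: 27835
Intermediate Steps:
Function('M')(B) = B
Function('S')(V) = 1 (Function('S')(V) = Mul(Mul(2, V), Pow(Mul(2, V), -1)) = Mul(Mul(2, V), Mul(Rational(1, 2), Pow(V, -1))) = 1)
Function('Q')(b) = Add(-527, Mul(2, Pow(b, 2))) (Function('Q')(b) = Add(Mul(Add(b, b), b), -527) = Add(Mul(Mul(2, b), b), -527) = Add(Mul(2, Pow(b, 2)), -527) = Add(-527, Mul(2, Pow(b, 2))))
Add(H, Function('Q')(Function('S')(Function('T')(Function('M')(-1))))) = Add(28360, Add(-527, Mul(2, Pow(1, 2)))) = Add(28360, Add(-527, Mul(2, 1))) = Add(28360, Add(-527, 2)) = Add(28360, -525) = 27835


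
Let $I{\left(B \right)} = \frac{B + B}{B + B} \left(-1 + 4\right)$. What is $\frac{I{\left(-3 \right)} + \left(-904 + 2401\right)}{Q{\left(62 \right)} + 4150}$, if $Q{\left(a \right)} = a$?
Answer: $\frac{125}{351} \approx 0.35613$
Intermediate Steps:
$I{\left(B \right)} = 3$ ($I{\left(B \right)} = \frac{2 B}{2 B} 3 = 2 B \frac{1}{2 B} 3 = 1 \cdot 3 = 3$)
$\frac{I{\left(-3 \right)} + \left(-904 + 2401\right)}{Q{\left(62 \right)} + 4150} = \frac{3 + \left(-904 + 2401\right)}{62 + 4150} = \frac{3 + 1497}{4212} = 1500 \cdot \frac{1}{4212} = \frac{125}{351}$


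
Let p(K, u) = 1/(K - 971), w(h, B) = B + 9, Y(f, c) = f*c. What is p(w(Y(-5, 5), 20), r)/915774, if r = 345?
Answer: -1/862659108 ≈ -1.1592e-9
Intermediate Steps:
Y(f, c) = c*f
w(h, B) = 9 + B
p(K, u) = 1/(-971 + K)
p(w(Y(-5, 5), 20), r)/915774 = 1/((-971 + (9 + 20))*915774) = (1/915774)/(-971 + 29) = (1/915774)/(-942) = -1/942*1/915774 = -1/862659108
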